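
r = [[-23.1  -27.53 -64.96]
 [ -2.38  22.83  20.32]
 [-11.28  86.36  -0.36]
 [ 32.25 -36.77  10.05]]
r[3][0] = 32.25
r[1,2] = 20.32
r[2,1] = 86.36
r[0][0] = -23.1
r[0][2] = -64.96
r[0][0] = -23.1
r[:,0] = [-23.1, -2.38, -11.28, 32.25]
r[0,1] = -27.53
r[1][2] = 20.32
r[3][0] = 32.25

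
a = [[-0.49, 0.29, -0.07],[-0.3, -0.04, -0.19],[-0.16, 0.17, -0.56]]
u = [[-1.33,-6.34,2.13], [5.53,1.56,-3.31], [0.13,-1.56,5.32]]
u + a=[[-1.82, -6.05, 2.06], [5.23, 1.52, -3.50], [-0.03, -1.39, 4.76]]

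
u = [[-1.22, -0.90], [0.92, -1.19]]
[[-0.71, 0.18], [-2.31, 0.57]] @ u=[[1.03, 0.42],[3.34, 1.40]]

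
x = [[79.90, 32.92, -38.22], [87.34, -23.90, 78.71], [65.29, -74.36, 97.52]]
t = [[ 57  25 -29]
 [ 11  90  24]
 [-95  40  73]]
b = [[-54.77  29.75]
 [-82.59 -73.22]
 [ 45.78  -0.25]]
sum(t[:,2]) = 68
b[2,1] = -0.25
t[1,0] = 11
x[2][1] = -74.36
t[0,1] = 25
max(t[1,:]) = 90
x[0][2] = -38.22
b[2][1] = -0.25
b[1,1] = -73.22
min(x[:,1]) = -74.36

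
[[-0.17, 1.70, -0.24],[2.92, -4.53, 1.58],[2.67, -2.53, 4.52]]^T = [[-0.17,2.92,2.67], [1.70,-4.53,-2.53], [-0.24,1.58,4.52]]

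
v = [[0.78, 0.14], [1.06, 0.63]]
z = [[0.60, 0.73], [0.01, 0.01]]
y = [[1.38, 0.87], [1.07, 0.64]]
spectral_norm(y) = 2.05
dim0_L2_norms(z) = [0.6, 0.73]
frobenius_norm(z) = 0.95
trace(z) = 0.61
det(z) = -0.00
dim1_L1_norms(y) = [2.25, 1.71]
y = z + v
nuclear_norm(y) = 2.08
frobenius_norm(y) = 2.05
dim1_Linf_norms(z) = [0.73, 0.01]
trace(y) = 2.02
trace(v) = 1.41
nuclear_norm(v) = 1.68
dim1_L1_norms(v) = [0.92, 1.69]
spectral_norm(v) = 1.45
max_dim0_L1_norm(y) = 2.45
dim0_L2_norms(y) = [1.75, 1.08]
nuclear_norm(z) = 0.95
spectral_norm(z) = 0.95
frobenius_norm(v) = 1.47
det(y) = -0.05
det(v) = 0.34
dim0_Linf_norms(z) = [0.6, 0.73]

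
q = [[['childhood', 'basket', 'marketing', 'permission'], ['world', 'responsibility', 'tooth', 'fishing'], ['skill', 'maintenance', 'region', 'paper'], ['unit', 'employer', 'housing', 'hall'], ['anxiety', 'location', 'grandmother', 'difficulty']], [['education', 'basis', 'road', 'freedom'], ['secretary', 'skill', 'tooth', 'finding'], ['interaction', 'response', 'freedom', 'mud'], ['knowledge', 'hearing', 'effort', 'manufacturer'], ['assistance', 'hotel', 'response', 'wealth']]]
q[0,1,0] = 'world'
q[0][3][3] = 'hall'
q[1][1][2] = 'tooth'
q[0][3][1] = 'employer'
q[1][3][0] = 'knowledge'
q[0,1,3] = 'fishing'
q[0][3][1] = 'employer'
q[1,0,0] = 'education'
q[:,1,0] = ['world', 'secretary']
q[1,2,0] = 'interaction'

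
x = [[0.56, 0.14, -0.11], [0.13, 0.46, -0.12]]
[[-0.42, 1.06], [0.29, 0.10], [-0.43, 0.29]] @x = [[-0.10,0.43,-0.08], [0.18,0.09,-0.04], [-0.20,0.07,0.01]]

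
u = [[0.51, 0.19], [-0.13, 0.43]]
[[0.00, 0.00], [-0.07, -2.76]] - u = [[-0.51, -0.19], [0.06, -3.19]]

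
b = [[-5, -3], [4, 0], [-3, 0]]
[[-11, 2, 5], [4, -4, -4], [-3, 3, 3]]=b@[[1, -1, -1], [2, 1, 0]]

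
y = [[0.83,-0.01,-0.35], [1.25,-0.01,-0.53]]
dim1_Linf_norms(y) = [0.83, 1.25]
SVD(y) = [[-0.55, -0.83],[-0.83, 0.55]] @ diag([1.629413994681454, 0.0031676389039696578]) @ [[-0.92, 0.01, 0.39], [-0.17, 0.89, -0.43]]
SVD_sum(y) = [[0.83, -0.01, -0.35],[1.25, -0.01, -0.53]] + [[0.00, -0.00, 0.0], [-0.00, 0.0, -0.0]]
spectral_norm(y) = 1.63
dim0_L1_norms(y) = [2.08, 0.02, 0.88]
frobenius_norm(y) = 1.63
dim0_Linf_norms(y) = [1.25, 0.01, 0.53]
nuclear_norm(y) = 1.63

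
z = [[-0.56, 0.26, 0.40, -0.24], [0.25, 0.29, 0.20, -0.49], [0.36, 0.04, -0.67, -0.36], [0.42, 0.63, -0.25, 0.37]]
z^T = [[-0.56, 0.25, 0.36, 0.42],[0.26, 0.29, 0.04, 0.63],[0.4, 0.2, -0.67, -0.25],[-0.24, -0.49, -0.36, 0.37]]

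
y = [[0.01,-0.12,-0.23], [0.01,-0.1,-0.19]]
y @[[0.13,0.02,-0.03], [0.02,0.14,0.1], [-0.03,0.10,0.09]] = [[0.01,  -0.04,  -0.03],[0.00,  -0.03,  -0.03]]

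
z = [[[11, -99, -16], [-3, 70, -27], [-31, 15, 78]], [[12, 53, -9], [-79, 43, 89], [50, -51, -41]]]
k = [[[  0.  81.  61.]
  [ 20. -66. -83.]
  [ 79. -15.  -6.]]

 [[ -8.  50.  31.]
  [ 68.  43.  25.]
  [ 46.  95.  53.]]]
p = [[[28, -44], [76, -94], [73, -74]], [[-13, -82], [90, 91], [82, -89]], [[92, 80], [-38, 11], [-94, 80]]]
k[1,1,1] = 43.0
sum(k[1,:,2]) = 109.0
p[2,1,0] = -38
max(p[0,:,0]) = 76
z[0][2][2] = 78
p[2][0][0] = 92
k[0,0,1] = 81.0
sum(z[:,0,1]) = -46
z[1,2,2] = -41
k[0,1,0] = 20.0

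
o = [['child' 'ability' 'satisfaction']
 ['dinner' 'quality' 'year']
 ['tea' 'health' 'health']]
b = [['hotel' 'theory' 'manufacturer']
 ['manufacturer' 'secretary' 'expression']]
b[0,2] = 'manufacturer'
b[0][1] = 'theory'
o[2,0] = 'tea'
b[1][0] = 'manufacturer'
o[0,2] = 'satisfaction'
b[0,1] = 'theory'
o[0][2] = 'satisfaction'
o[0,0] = 'child'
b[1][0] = 'manufacturer'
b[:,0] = ['hotel', 'manufacturer']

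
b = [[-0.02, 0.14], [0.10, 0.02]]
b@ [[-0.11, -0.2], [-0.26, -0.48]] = [[-0.03,-0.06], [-0.02,-0.03]]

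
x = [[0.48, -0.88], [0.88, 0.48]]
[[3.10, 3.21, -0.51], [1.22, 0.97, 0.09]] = x @ [[2.55, 2.38, -0.16], [-2.13, -2.35, 0.49]]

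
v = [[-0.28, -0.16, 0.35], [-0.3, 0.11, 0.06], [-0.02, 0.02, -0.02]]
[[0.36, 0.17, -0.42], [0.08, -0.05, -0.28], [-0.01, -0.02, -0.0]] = v@[[-0.30, 0.19, 0.57], [-0.40, -0.22, -0.45], [0.62, 0.54, -0.95]]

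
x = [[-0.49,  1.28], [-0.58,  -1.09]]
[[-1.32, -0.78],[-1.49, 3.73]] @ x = [[1.1, -0.84], [-1.43, -5.97]]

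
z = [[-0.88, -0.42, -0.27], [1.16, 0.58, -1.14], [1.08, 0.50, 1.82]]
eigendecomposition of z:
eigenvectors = [[-0.45, -0.32, 0.08], [0.89, 0.94, -0.81], [0.02, -0.08, 0.58]]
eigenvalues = [-0.04, 0.28, 1.28]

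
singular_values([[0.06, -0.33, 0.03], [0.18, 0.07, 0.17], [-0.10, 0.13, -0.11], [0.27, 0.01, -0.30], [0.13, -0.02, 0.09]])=[0.4, 0.39, 0.31]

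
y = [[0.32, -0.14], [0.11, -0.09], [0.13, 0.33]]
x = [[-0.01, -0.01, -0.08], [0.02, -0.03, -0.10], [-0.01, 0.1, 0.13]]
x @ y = [[-0.01, -0.02], [-0.01, -0.03], [0.02, 0.04]]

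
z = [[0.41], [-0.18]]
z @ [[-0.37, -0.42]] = [[-0.15, -0.17],[0.07, 0.08]]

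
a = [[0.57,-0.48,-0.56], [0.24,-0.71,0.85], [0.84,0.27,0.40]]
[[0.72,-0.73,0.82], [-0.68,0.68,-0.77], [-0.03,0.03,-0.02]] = a @ [[0.39,  -0.40,  0.45], [0.01,  -0.01,  0.02], [-0.9,  0.91,  -1.02]]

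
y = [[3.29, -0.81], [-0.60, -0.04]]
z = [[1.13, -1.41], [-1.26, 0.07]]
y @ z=[[4.74, -4.70], [-0.63, 0.84]]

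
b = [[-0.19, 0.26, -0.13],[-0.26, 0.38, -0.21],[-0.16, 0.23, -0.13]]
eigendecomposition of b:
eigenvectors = [[-0.51+0.00j, -0.56+0.13j, -0.56-0.13j],[(-0.75+0j), (-0.64+0j), -0.64-0.00j],[(-0.42+0j), -0.50-0.12j, -0.50+0.12j]]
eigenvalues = [(0.08+0j), (-0.01+0.01j), (-0.01-0.01j)]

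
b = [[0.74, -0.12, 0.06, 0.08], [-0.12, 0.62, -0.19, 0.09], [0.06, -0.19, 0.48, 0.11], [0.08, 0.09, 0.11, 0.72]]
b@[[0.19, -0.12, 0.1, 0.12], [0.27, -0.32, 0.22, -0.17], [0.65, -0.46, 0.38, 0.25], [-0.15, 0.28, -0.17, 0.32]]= [[0.14, -0.06, 0.06, 0.15], [0.01, -0.07, 0.04, -0.14], [0.26, -0.14, 0.13, 0.19], [0.0, 0.11, -0.05, 0.25]]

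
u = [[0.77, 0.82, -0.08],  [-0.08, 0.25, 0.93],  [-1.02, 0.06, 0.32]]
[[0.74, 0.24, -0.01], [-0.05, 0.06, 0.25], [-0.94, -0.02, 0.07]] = u @ [[0.93, 0.03, 0.02], [0.03, 0.26, -0.00], [0.02, -0.00, 0.27]]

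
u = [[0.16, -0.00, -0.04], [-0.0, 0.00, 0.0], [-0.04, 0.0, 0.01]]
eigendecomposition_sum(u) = [[0.16, 0.0, -0.04], [0.00, 0.00, 0.00], [-0.04, 0.00, 0.01]] + [[-0.00, -0.0, -0.00], [-0.00, -0.00, -0.00], [-0.0, -0.0, -0.00]] + [[0.00, 0.00, 0.0], [0.00, 0.0, 0.0], [0.00, 0.0, 0.00]]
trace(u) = 0.17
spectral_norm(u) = 0.17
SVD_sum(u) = [[0.16, 0.00, -0.04], [0.00, 0.0, 0.00], [-0.04, 0.0, 0.01]] + [[-0.00,0.00,-0.00], [0.0,0.00,0.0], [-0.00,0.00,-0.00]] + [[0.00, 0.00, 0.0],[0.00, 0.00, 0.0],[0.00, 0.00, 0.00]]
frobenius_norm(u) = 0.17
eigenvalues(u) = [0.17, -0.0, 0.0]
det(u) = 0.00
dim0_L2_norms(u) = [0.16, 0.0, 0.04]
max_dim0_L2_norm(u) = 0.16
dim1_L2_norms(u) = [0.16, 0.0, 0.04]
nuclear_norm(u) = 0.17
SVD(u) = [[-0.97, 0.24, 0.0], [0.00, 0.00, 1.00], [0.24, 0.97, 0.00]] @ diag([0.17, 2.115877123813267e-19, 0.0]) @ [[-0.97, 0.0, 0.24], [-0.24, 0.0, -0.97], [0.00, 1.0, 0.0]]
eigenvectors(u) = [[0.97, 0.24, 0.00], [0.00, 0.0, 1.00], [-0.24, 0.97, 0.00]]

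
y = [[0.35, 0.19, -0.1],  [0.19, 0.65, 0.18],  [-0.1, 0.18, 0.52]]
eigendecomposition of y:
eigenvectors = [[0.75, -0.6, 0.26],[-0.47, -0.22, 0.85],[0.46, 0.77, 0.45]]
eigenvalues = [0.17, 0.55, 0.8]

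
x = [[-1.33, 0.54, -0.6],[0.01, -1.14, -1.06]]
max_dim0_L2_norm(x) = 1.33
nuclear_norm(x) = 3.11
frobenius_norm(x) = 2.20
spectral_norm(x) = 1.56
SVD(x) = [[0.64, 0.77], [0.77, -0.64]] @ diag([1.5585688024468318, 1.5539186877180697]) @ [[-0.54, -0.35, -0.77], [-0.67, 0.73, 0.13]]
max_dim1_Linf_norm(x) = 1.33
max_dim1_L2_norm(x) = 1.56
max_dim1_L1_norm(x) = 2.47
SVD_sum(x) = [[-0.53, -0.34, -0.76], [-0.65, -0.42, -0.93]] + [[-0.8, 0.88, 0.16], [0.66, -0.72, -0.13]]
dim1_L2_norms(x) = [1.56, 1.56]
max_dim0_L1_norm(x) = 1.68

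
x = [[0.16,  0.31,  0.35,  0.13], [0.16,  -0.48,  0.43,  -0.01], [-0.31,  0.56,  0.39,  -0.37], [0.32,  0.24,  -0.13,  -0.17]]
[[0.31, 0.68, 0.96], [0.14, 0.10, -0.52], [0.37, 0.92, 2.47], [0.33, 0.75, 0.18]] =x@[[0.67, 1.32, -0.93], [0.36, 1.02, 2.19], [0.46, 0.86, 1.57], [-0.53, -1.13, -0.94]]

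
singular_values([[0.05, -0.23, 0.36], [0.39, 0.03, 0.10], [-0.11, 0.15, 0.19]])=[0.47, 0.37, 0.23]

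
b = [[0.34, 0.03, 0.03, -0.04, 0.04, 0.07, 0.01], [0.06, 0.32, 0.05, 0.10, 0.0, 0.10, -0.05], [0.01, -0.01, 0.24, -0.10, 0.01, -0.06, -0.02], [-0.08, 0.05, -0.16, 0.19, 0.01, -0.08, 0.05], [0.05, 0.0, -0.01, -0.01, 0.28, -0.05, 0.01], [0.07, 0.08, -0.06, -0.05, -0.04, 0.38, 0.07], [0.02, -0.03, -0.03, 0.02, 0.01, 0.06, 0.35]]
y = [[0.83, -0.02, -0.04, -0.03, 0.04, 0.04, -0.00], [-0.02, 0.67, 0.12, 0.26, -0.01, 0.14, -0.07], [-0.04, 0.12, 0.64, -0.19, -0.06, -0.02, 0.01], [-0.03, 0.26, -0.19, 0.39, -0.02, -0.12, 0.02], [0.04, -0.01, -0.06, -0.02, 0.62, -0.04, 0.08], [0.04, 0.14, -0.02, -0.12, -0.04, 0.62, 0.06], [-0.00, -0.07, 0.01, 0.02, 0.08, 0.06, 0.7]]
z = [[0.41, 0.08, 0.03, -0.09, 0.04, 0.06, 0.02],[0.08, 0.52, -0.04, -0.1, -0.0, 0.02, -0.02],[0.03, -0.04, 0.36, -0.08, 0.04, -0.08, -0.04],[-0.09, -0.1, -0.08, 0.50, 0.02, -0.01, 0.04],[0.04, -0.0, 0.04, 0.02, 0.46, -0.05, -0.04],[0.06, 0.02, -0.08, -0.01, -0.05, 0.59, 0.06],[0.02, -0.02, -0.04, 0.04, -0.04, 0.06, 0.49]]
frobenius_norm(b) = 0.89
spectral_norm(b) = 0.51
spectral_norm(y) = 0.89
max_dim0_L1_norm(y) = 1.29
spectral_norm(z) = 0.69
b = z @ y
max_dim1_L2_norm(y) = 0.83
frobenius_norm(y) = 1.82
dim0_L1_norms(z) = [0.73, 0.78, 0.67, 0.84, 0.65, 0.87, 0.71]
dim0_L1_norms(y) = [1.0, 1.29, 1.08, 1.03, 0.87, 1.04, 0.94]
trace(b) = 2.10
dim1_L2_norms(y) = [0.83, 0.75, 0.68, 0.52, 0.63, 0.65, 0.71]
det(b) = 0.00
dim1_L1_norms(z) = [0.73, 0.78, 0.67, 0.84, 0.65, 0.87, 0.71]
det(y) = 0.01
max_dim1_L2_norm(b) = 0.41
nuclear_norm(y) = 4.47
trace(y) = 4.47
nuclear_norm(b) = 2.12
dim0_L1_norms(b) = [0.63, 0.52, 0.58, 0.51, 0.39, 0.8, 0.56]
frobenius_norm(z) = 1.32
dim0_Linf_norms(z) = [0.41, 0.52, 0.36, 0.5, 0.46, 0.59, 0.49]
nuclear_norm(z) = 3.33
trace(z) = 3.33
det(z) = 0.00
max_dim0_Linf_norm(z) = 0.59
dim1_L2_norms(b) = [0.35, 0.36, 0.27, 0.28, 0.29, 0.41, 0.36]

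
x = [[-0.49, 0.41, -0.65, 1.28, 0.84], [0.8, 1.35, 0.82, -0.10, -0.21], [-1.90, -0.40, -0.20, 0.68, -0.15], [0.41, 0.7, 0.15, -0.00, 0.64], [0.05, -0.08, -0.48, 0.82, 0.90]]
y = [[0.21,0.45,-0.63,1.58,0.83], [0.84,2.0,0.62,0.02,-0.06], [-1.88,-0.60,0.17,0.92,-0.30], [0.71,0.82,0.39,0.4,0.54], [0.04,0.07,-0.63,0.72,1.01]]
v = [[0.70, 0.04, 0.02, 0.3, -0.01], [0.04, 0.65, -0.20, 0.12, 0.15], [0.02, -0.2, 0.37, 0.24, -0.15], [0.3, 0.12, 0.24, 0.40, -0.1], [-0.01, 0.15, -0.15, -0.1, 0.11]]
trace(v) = 2.23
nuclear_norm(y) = 7.78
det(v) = 0.00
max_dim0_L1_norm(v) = 1.16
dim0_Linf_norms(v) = [0.7, 0.65, 0.37, 0.4, 0.15]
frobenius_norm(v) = 1.32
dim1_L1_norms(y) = [3.7, 3.54, 3.87, 2.86, 2.47]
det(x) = 0.56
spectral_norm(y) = 2.99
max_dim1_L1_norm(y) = 3.87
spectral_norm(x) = 2.75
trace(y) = 3.79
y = v + x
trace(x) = 1.56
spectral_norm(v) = 0.94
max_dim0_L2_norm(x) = 2.16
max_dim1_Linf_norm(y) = 2.0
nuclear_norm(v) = 2.23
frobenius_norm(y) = 4.18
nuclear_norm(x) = 6.65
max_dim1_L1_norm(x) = 3.67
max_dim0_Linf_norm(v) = 0.7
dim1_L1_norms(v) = [1.07, 1.16, 0.98, 1.16, 0.52]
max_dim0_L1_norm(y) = 3.94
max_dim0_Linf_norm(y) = 2.0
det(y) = -1.91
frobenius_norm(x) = 3.67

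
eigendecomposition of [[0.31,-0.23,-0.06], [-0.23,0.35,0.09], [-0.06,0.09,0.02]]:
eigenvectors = [[0.66, -0.75, 0.01],[-0.73, -0.64, -0.24],[-0.19, -0.15, 0.97]]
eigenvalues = [0.58, 0.1, -0.0]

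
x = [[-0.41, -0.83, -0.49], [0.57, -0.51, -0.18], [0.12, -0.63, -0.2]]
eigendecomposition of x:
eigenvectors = [[-0.76+0.00j, (-0.76-0j), -0.16+0.00j], [-0.00+0.51j, -0.00-0.51j, (-0.43+0j)], [(-0.29+0.28j), -0.29-0.28j, (0.89+0j)]]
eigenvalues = [(-0.6+0.74j), (-0.6-0.74j), (0.08+0j)]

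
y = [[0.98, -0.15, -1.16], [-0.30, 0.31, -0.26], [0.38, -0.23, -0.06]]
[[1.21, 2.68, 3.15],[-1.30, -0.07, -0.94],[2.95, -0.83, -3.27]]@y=[[1.58, -0.08, -2.29], [-1.61, 0.39, 1.58], [1.90, 0.05, -3.01]]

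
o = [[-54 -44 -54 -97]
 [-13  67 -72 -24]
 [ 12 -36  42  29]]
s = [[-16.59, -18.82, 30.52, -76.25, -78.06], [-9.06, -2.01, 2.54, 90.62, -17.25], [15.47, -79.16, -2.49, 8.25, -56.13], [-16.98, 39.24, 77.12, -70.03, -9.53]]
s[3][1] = 39.24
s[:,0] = [-16.59, -9.06, 15.47, -16.98]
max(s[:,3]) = 90.62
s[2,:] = [15.47, -79.16, -2.49, 8.25, -56.13]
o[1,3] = -24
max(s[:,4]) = -9.53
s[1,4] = -17.25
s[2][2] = -2.49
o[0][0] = -54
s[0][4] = -78.06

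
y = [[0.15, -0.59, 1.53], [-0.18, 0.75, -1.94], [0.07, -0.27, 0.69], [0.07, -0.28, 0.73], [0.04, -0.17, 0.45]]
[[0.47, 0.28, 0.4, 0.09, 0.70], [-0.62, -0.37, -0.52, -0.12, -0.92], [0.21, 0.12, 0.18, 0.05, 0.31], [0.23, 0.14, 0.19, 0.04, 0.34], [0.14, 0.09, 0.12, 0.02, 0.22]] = y @ [[-1.70, -1.16, -1.4, -0.15, -2.61], [-0.84, 0.91, -0.77, -2.26, -0.22], [0.15, 0.65, 0.1, -0.8, 0.63]]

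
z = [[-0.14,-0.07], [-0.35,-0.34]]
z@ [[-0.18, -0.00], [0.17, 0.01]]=[[0.01, -0.00], [0.01, -0.00]]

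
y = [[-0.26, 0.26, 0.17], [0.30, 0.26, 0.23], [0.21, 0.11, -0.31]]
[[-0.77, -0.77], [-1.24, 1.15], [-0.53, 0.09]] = y @[[-0.83, 3.26], [-3.67, -0.79], [-0.16, 1.64]]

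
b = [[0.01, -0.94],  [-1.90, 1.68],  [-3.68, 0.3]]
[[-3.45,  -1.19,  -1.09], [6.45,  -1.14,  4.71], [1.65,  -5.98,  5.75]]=b@[[-0.15,1.73,-1.47], [3.67,1.28,1.14]]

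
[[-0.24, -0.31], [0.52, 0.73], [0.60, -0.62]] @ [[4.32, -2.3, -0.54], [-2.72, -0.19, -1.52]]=[[-0.19, 0.61, 0.60], [0.26, -1.33, -1.39], [4.28, -1.26, 0.62]]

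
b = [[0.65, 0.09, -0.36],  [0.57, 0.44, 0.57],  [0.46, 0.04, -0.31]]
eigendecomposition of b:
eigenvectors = [[-0.30+0.00j,-0.32+0.00j,(-0.32-0j)], [(-0.94+0j),(0.89+0j),0.89-0.00j], [-0.17+0.00j,(-0.33+0.02j),-0.33-0.02j]]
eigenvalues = [(0.73+0j), (0.03+0.01j), (0.03-0.01j)]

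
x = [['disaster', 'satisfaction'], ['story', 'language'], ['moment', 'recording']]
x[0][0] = 'disaster'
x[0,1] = 'satisfaction'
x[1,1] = 'language'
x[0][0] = 'disaster'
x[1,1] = 'language'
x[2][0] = 'moment'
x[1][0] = 'story'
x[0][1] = 'satisfaction'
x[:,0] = ['disaster', 'story', 'moment']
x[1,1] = 'language'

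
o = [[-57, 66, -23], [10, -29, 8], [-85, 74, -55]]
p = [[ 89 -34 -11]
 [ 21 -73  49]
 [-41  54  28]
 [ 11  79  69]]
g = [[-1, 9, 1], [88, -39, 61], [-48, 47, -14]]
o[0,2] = -23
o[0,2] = -23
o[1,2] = 8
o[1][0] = 10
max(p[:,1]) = 79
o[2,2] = -55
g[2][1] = 47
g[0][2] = 1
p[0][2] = -11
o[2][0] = -85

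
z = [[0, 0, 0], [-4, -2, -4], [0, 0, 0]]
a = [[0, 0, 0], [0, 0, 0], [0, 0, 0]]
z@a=[[0, 0, 0], [0, 0, 0], [0, 0, 0]]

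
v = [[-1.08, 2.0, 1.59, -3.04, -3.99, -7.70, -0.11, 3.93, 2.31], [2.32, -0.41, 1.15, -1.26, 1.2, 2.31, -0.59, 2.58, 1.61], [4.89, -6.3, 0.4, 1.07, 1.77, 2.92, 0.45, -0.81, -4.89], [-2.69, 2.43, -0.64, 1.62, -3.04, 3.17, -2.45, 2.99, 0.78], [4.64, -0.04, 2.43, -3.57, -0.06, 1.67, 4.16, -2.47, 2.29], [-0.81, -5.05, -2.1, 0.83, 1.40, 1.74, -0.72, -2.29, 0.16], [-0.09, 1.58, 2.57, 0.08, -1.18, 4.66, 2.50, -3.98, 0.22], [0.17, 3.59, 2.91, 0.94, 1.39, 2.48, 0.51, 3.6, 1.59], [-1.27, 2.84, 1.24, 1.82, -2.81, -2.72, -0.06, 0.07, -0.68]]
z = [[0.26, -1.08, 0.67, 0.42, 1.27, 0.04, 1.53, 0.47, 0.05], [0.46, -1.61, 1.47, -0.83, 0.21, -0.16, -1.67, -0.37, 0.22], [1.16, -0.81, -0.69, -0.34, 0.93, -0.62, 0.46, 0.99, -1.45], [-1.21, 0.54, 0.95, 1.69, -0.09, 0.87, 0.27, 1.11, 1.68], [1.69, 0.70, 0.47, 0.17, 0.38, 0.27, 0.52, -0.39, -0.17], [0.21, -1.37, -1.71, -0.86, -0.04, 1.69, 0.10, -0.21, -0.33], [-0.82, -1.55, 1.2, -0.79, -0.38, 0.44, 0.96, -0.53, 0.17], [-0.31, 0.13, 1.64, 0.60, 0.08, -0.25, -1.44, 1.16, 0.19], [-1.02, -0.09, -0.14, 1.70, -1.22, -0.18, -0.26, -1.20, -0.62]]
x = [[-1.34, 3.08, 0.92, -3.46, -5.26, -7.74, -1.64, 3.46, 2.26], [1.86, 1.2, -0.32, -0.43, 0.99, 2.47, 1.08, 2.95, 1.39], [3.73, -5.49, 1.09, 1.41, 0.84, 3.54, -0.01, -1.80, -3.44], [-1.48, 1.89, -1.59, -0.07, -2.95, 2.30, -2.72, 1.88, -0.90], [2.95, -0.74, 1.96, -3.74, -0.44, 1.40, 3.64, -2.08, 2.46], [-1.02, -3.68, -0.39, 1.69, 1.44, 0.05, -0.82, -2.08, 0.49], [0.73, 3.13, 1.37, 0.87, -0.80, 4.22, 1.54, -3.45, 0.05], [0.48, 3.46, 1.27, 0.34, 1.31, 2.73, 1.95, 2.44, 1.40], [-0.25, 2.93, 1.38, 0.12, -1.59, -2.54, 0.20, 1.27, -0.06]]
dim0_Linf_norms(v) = [4.89, 6.3, 2.91, 3.57, 3.99, 7.7, 4.16, 3.98, 4.89]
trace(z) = 3.22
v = z + x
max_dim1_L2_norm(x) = 11.46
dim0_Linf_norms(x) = [3.73, 5.49, 1.96, 3.74, 5.26, 7.74, 3.64, 3.46, 3.44]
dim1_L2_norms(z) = [2.46, 2.95, 2.67, 3.23, 2.07, 2.93, 2.59, 2.59, 2.71]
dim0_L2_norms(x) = [5.65, 9.44, 3.75, 5.65, 6.72, 10.84, 5.6, 7.45, 5.29]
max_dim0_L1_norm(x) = 26.99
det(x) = 38687.84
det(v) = 490160.94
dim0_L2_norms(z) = [2.79, 3.08, 3.36, 2.91, 2.08, 2.09, 2.96, 2.42, 2.36]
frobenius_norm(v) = 23.12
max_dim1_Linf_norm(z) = 1.71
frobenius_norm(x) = 21.08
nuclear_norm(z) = 21.46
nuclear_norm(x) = 49.49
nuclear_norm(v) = 56.07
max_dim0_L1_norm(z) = 8.94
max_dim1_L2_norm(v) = 10.63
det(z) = 261.20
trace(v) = 7.63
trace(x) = 4.41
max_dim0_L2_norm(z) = 3.36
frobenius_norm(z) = 8.12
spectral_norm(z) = 4.44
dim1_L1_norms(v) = [25.75, 13.43, 23.5, 19.81, 21.33, 15.1, 16.86, 17.18, 13.51]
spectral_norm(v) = 15.08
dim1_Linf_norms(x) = [7.74, 2.95, 5.49, 2.95, 3.74, 3.68, 4.22, 3.46, 2.93]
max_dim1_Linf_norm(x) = 7.74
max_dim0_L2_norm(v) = 11.15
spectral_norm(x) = 14.63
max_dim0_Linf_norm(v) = 7.7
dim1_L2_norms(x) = [11.46, 4.91, 8.69, 5.83, 7.27, 4.99, 6.76, 5.9, 4.6]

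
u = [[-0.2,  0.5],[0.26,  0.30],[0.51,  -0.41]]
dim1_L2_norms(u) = [0.54, 0.4, 0.65]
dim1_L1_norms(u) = [0.7, 0.56, 0.92]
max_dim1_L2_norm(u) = 0.65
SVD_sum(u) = [[-0.31, 0.42], [-0.05, 0.07], [0.38, -0.51]] + [[0.11, 0.08], [0.31, 0.23], [0.13, 0.10]]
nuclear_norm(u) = 1.27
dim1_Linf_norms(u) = [0.5, 0.3, 0.51]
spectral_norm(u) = 0.82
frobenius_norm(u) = 0.94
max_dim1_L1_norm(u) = 0.92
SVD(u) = [[-0.63,-0.31], [-0.1,-0.87], [0.77,-0.37]] @ diag([0.8242735672179456, 0.4431400302227305]) @ [[0.60, -0.80], [-0.80, -0.60]]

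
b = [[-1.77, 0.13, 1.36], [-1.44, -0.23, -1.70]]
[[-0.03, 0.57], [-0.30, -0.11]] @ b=[[-0.77, -0.13, -1.01], [0.69, -0.01, -0.22]]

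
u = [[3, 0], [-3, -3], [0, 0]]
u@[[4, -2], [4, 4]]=[[12, -6], [-24, -6], [0, 0]]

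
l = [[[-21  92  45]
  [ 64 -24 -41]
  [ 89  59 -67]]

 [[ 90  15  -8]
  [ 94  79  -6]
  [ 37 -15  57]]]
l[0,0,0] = -21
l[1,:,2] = [-8, -6, 57]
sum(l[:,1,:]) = 166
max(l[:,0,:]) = 92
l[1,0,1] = 15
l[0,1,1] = -24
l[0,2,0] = 89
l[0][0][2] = 45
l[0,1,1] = -24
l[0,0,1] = 92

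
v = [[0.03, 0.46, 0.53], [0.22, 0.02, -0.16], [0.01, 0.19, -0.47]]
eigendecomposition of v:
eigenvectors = [[0.86+0.00j, 0.78+0.00j, (0.78-0j)], [(0.49+0j), -0.47-0.08j, (-0.47+0.08j)], [0.12+0.00j, (-0.22+0.34j), -0.22-0.34j]]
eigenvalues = [(0.37+0j), (-0.39+0.19j), (-0.39-0.19j)]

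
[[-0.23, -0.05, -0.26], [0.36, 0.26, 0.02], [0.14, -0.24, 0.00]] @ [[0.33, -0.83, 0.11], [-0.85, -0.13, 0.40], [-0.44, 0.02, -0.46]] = [[0.08, 0.19, 0.07], [-0.11, -0.33, 0.13], [0.25, -0.08, -0.08]]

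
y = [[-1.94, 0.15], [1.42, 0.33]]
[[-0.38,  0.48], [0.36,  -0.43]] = y @[[0.21, -0.26], [0.19, -0.19]]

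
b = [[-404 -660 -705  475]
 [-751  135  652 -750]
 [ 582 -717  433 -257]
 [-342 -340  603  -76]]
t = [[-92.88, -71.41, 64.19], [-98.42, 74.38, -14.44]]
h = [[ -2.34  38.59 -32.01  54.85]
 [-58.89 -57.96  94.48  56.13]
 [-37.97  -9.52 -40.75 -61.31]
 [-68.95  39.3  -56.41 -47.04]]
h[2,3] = -61.31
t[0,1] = -71.41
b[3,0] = -342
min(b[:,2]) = -705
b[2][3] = -257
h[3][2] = -56.41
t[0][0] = -92.88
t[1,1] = 74.38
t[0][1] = -71.41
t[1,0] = -98.42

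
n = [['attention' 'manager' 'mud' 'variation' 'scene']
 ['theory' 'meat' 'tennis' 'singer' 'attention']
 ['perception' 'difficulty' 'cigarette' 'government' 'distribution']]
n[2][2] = 'cigarette'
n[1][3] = 'singer'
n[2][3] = 'government'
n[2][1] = 'difficulty'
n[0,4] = 'scene'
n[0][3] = 'variation'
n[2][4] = 'distribution'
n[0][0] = 'attention'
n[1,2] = 'tennis'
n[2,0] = 'perception'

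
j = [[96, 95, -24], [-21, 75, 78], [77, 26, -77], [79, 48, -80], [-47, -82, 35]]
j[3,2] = -80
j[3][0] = 79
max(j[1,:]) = 78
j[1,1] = 75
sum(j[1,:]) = 132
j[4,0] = -47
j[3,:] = [79, 48, -80]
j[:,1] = [95, 75, 26, 48, -82]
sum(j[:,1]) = 162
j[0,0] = 96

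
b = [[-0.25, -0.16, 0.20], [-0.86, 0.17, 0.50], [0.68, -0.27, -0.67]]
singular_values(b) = [1.43, 0.24, 0.16]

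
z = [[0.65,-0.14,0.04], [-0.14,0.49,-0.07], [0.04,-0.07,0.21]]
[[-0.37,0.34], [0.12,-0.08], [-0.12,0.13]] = z @ [[-0.54,0.51], [0.02,0.06], [-0.44,0.53]]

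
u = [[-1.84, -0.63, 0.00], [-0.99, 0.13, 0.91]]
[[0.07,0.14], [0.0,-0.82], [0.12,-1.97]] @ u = [[-0.27, -0.03, 0.13], [0.81, -0.11, -0.75], [1.73, -0.33, -1.79]]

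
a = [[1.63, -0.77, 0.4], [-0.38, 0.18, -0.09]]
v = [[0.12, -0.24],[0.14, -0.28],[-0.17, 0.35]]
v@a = [[0.29, -0.14, 0.07], [0.33, -0.16, 0.08], [-0.41, 0.19, -0.10]]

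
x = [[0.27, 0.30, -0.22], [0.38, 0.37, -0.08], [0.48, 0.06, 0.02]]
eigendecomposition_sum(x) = [[(0.04+0.06j), (0.01-0.06j), (-0.05+0.04j)], [(0.03-0.07j), -0.06+0.03j, 0.07+0.02j], [0.14-0.08j, (-0.13-0.03j), (0.08+0.11j)]] + [[(0.04-0.06j), (0.01+0.06j), -0.05-0.04j],[0.03+0.07j, -0.06-0.03j, (0.07-0.02j)],[0.14+0.08j, (-0.13+0.03j), 0.08-0.11j]] + [[0.19+0.00j, (0.29+0j), -0.12-0.00j],[0.32+0.00j, (0.49+0j), -0.21-0.00j],[0.21+0.00j, 0.32+0.00j, (-0.14-0j)]]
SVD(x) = [[-0.54, -0.52, -0.66], [-0.66, -0.23, 0.72], [-0.52, 0.82, -0.22]] @ diag([0.7977634446048973, 0.29487527936687774, 0.10011021961036129]) @ [[-0.81, -0.55, 0.2],[0.56, -0.65, 0.51],[-0.15, 0.53, 0.84]]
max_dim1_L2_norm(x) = 0.54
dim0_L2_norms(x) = [0.67, 0.48, 0.23]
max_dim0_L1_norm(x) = 1.13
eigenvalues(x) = [(0.06+0.2j), (0.06-0.2j), (0.54+0j)]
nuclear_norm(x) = 1.19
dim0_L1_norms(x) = [1.13, 0.73, 0.32]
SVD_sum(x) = [[0.35, 0.23, -0.09], [0.43, 0.29, -0.11], [0.34, 0.23, -0.08]] + [[-0.09, 0.10, -0.08], [-0.04, 0.04, -0.03], [0.14, -0.16, 0.12]] + [[0.01, -0.03, -0.06], [-0.01, 0.04, 0.06], [0.00, -0.01, -0.02]]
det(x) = 0.02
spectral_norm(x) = 0.80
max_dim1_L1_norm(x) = 0.83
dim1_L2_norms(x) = [0.46, 0.54, 0.48]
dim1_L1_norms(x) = [0.79, 0.83, 0.56]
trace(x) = 0.66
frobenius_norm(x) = 0.86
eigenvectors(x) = [[(0.03+0.38j), (0.03-0.38j), -0.44+0.00j], [(0.34-0.24j), (0.34+0.24j), -0.75+0.00j], [(0.83+0j), (0.83-0j), (-0.49+0j)]]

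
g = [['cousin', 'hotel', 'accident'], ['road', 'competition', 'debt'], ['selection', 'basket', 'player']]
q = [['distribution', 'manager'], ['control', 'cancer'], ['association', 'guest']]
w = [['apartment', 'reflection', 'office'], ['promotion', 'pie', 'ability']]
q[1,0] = 'control'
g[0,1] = 'hotel'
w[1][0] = 'promotion'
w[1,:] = ['promotion', 'pie', 'ability']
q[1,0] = 'control'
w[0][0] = 'apartment'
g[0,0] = 'cousin'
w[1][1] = 'pie'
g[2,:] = ['selection', 'basket', 'player']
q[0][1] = 'manager'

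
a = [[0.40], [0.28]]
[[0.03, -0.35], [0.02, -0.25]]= a@ [[0.08, -0.88]]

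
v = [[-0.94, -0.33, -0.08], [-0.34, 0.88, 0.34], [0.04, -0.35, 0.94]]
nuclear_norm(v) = 3.01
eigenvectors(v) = [[(-0.98+0j),(0.01-0.12j),(0.01+0.12j)], [-0.18+0.00j,0.00+0.69j,0.00-0.69j], [-0.01+0.00j,(-0.71+0j),(-0.71-0j)]]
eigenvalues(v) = [(-1+0j), (0.94+0.35j), (0.94-0.35j)]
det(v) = -1.01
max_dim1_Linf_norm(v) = 0.94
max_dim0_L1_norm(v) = 1.56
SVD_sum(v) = [[0.01, -0.11, 0.11], [-0.01, 0.31, -0.29], [0.03, -0.66, 0.61]] + [[-0.25, 0.20, 0.22], [-0.55, 0.44, 0.50], [-0.22, 0.17, 0.20]] + [[-0.7,-0.41,-0.41], [0.22,0.13,0.13], [0.23,0.13,0.13]]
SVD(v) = [[0.15, 0.39, -0.91], [-0.42, 0.86, 0.29], [0.89, 0.34, 0.29]] @ diag([1.0045438938061881, 1.0028514185276667, 0.9986894401032524]) @ [[0.03, -0.73, 0.68], [-0.64, 0.51, 0.58], [0.77, 0.46, 0.45]]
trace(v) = 0.88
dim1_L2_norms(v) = [1.0, 1.0, 1.0]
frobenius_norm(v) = 1.74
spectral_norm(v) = 1.00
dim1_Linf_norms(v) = [0.94, 0.88, 0.94]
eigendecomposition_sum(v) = [[-0.97-0.00j, -0.17+0.00j, (-0.01+0j)], [(-0.17-0j), -0.03+0.00j, -0.00+0.00j], [(-0.01-0j), -0.00+0.00j, (-0+0j)]] + [[(0.01+0.01j), -0.08-0.03j, -0.04+0.08j], [-0.08-0.03j, 0.46+0.17j, 0.17-0.46j], [(0.03-0.09j), (-0.17+0.46j), 0.47+0.17j]] + [[0.01-0.01j, (-0.08+0.03j), -0.04-0.08j],[(-0.08+0.03j), (0.46-0.17j), 0.17+0.46j],[(0.03+0.09j), (-0.17-0.46j), 0.47-0.17j]]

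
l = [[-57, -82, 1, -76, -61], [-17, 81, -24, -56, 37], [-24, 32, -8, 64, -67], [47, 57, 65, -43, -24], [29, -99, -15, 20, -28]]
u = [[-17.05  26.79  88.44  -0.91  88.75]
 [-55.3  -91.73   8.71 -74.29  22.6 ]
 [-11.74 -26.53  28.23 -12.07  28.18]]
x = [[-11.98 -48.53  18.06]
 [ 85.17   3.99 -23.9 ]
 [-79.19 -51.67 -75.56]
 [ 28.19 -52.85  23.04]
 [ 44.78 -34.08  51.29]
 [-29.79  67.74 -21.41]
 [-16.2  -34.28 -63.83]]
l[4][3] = 20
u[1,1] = -91.73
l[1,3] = -56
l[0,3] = -76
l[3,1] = 57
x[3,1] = -52.85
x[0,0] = -11.98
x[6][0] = -16.2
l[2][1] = 32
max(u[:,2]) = 88.44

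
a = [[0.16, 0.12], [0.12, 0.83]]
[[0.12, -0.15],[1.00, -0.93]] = a @ [[-0.17, -0.1], [1.23, -1.11]]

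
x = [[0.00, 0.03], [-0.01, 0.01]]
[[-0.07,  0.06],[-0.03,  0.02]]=x@[[0.62, 0.42], [-2.33, 2.08]]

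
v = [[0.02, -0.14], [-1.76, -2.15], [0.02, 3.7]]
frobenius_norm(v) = 4.63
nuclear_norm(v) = 5.86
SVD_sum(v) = [[-0.03, -0.13], [-0.58, -2.43], [0.84, 3.51]] + [[0.05, -0.01], [-1.18, 0.28], [-0.82, 0.19]]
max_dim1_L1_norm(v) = 3.91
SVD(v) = [[-0.03, 0.04], [-0.57, -0.82], [0.82, -0.57]] @ diag([4.387729266776932, 1.4759173017039837]) @ [[0.23,0.97], [0.97,-0.23]]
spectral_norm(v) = 4.39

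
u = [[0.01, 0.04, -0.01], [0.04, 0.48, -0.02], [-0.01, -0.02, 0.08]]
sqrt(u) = [[0.08, 0.05, -0.02], [0.05, 0.69, -0.02], [-0.02, -0.02, 0.28]]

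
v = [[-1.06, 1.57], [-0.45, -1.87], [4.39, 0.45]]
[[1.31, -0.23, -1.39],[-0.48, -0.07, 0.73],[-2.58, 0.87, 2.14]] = v@[[-0.63, 0.2, 0.54],[0.41, -0.01, -0.52]]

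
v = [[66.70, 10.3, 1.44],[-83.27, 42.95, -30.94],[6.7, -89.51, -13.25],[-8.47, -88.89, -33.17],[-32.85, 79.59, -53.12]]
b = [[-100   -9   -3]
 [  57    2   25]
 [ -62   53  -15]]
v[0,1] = 10.3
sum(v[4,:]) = -6.3799999999999955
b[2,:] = [-62, 53, -15]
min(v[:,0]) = -83.27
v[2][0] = 6.7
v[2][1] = -89.51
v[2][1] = -89.51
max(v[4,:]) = 79.59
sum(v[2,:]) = -96.06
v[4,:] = [-32.85, 79.59, -53.12]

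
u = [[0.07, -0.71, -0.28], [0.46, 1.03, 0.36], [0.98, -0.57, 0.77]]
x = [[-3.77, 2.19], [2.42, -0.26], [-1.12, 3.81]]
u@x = [[-1.67, -0.73], [0.36, 2.11], [-5.94, 5.23]]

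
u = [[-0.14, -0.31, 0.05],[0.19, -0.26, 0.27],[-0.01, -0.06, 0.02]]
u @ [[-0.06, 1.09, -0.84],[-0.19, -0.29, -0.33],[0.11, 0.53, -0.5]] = [[0.07, -0.04, 0.19], [0.07, 0.43, -0.21], [0.01, 0.02, 0.02]]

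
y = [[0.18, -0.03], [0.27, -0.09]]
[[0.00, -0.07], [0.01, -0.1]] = y @ [[-0.01,-0.37], [-0.16,-0.02]]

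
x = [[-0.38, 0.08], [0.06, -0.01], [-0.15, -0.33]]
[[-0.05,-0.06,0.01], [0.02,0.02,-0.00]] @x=[[0.01, -0.01], [-0.01, 0.0]]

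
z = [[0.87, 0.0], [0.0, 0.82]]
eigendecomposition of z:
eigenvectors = [[1.0, 0.00], [0.00, 1.00]]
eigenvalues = [0.87, 0.82]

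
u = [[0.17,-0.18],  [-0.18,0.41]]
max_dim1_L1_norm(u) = 0.59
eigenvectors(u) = [[-0.88, 0.47], [-0.47, -0.88]]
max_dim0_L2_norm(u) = 0.45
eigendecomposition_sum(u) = [[0.06, 0.03],  [0.03, 0.02]] + [[0.11, -0.21], [-0.21, 0.39]]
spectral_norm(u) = 0.51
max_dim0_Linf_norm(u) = 0.41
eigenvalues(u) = [0.07, 0.51]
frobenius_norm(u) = 0.51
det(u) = 0.04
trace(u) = 0.58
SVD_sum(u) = [[0.11, -0.21], [-0.21, 0.39]] + [[0.06, 0.03], [0.03, 0.02]]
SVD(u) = [[-0.47, 0.88],[0.88, 0.47]] @ diag([0.5063330765278392, 0.0736669234721607]) @ [[-0.47, 0.88],[0.88, 0.47]]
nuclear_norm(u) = 0.58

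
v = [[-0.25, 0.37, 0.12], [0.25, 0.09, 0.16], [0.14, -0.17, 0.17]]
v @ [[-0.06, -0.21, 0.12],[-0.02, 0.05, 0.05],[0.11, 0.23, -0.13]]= [[0.02, 0.10, -0.03], [0.0, -0.01, 0.01], [0.01, 0.00, -0.01]]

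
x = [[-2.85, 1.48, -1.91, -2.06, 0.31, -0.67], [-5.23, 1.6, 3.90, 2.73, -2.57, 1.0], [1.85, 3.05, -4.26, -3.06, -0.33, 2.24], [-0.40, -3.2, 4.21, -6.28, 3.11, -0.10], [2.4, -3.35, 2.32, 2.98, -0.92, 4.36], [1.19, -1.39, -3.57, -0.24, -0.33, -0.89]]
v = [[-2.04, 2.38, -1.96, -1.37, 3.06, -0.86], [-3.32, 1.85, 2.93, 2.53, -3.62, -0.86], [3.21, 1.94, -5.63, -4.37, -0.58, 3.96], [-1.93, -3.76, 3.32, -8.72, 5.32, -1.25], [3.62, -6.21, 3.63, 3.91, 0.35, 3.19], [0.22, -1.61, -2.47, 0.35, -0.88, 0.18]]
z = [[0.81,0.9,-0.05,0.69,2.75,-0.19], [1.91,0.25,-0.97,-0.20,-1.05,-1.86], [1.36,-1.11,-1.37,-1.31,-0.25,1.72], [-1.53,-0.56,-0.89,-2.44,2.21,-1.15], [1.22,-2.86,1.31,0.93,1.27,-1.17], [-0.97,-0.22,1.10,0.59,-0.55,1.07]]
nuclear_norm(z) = 17.67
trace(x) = -13.60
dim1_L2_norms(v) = [5.06, 6.58, 8.99, 11.61, 9.51, 3.11]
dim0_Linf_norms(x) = [5.23, 3.35, 4.26, 6.28, 3.11, 4.36]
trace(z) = -0.41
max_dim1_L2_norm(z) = 3.95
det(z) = -67.70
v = x + z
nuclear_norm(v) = 40.75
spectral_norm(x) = 9.87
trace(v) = -14.01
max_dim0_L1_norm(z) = 8.08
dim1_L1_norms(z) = [5.39, 6.24, 7.12, 8.78, 8.76, 4.5]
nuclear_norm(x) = 34.68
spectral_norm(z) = 4.33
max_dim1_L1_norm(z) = 8.78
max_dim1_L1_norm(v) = 24.3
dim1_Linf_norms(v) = [3.06, 3.62, 5.63, 8.72, 6.21, 2.47]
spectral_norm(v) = 12.43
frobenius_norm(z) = 7.96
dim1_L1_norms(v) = [11.67, 15.11, 19.69, 24.3, 20.91, 5.71]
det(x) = -6334.61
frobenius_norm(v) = 19.61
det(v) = -20179.83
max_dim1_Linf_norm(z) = 2.86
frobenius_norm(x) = 16.42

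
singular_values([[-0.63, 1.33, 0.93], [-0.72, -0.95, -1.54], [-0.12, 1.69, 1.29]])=[3.18, 1.11, 0.18]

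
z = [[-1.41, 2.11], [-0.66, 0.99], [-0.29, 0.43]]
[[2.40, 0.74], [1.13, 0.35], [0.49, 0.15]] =z @ [[-0.49, -0.03], [0.81, 0.33]]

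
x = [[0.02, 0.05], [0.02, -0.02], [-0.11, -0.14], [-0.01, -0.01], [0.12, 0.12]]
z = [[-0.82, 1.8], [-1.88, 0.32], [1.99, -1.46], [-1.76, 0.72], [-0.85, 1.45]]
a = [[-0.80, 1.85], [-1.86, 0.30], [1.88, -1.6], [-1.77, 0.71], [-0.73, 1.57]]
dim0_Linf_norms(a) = [1.88, 1.85]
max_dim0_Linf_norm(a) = 1.88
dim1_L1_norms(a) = [2.65, 2.16, 3.48, 2.48, 2.3]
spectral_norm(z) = 4.22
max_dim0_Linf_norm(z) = 1.99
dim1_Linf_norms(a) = [1.85, 1.86, 1.88, 1.77, 1.57]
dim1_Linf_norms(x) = [0.05, 0.02, 0.14, 0.01, 0.12]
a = z + x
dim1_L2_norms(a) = [2.02, 1.88, 2.47, 1.91, 1.73]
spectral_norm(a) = 4.21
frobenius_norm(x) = 0.25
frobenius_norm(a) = 4.51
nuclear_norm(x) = 0.29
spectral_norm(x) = 0.25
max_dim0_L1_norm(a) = 7.04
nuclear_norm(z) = 5.74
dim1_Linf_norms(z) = [1.8, 1.88, 1.99, 1.76, 1.45]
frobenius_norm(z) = 4.48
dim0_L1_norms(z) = [7.3, 5.75]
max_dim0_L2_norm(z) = 3.46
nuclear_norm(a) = 5.83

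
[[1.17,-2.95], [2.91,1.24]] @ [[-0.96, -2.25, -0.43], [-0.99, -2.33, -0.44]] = [[1.80, 4.24, 0.79], [-4.02, -9.44, -1.8]]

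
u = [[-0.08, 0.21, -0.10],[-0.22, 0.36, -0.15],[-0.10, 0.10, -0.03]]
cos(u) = [[1.01,-0.02,0.01], [0.02,0.97,0.01], [0.01,-0.01,1.0]]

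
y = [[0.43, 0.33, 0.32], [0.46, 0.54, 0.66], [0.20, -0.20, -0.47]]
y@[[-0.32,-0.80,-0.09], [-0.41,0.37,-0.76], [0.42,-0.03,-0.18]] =[[-0.14, -0.23, -0.35], [-0.09, -0.19, -0.57], [-0.18, -0.22, 0.22]]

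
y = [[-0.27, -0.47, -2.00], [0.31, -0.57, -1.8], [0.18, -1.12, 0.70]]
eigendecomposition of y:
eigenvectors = [[-0.89+0.00j,(-0.89-0j),-0.52+0.00j], [(-0.37+0.19j),(-0.37-0.19j),(-0.59+0j)], [-0.18+0.10j,(-0.18-0.1j),(0.62+0j)]]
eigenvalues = [(-0.87+0.32j), (-0.87-0.32j), (1.61+0j)]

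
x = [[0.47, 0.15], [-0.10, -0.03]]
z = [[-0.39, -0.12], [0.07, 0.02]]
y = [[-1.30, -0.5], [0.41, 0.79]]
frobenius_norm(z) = 0.41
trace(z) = -0.37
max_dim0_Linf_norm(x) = 0.47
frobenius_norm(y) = 1.65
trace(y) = -0.51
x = y @ z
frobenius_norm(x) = 0.50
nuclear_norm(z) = 0.42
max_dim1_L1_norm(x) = 0.62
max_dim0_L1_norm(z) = 0.46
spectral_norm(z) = 0.41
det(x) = 0.00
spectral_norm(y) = 1.57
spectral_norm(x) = 0.50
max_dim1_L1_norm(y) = 1.8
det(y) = -0.82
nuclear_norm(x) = 0.51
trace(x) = 0.44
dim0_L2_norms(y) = [1.36, 0.93]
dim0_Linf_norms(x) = [0.47, 0.15]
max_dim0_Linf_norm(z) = 0.39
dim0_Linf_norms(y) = [1.3, 0.79]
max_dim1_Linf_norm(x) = 0.47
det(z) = 0.00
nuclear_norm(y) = 2.09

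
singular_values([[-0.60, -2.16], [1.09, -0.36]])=[2.24, 1.15]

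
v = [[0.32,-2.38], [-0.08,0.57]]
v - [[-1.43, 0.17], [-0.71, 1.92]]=[[1.75, -2.55],[0.63, -1.35]]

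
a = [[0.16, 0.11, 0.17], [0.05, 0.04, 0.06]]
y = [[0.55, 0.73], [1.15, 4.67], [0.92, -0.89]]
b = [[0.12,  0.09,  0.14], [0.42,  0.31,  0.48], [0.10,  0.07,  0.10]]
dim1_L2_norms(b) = [0.21, 0.71, 0.16]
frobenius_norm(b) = 0.75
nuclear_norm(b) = 0.76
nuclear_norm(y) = 6.09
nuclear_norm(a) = 0.28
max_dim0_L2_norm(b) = 0.51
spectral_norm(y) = 4.93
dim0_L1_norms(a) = [0.21, 0.15, 0.23]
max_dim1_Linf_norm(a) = 0.17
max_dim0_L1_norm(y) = 6.29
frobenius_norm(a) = 0.27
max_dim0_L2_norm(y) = 4.81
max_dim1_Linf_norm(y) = 4.67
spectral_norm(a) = 0.27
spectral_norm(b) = 0.75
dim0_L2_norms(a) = [0.17, 0.12, 0.18]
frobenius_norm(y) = 5.06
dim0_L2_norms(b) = [0.45, 0.33, 0.51]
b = y @ a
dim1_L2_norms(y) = [0.91, 4.81, 1.28]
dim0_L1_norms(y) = [2.62, 6.29]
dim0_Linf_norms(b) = [0.42, 0.31, 0.48]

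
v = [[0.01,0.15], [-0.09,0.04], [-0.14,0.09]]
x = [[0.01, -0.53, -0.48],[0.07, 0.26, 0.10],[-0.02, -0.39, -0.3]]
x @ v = [[0.12,-0.06], [-0.04,0.03], [0.08,-0.05]]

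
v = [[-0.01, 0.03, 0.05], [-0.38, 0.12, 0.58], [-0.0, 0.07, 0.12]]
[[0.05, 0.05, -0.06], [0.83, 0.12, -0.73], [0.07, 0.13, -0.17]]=v @ [[-1.64,0.42,-0.44],[0.55,1.6,0.45],[0.25,0.15,-1.64]]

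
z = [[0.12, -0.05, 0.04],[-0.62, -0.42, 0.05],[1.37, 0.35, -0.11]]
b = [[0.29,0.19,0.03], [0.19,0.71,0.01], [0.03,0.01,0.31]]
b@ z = [[-0.04, -0.08, 0.02], [-0.40, -0.30, 0.04], [0.42, 0.10, -0.03]]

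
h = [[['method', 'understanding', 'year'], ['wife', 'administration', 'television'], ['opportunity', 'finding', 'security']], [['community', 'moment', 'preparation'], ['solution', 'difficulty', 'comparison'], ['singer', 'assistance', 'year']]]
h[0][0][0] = 'method'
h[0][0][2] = 'year'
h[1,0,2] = 'preparation'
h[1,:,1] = ['moment', 'difficulty', 'assistance']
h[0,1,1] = 'administration'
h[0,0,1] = 'understanding'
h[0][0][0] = 'method'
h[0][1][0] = 'wife'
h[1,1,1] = 'difficulty'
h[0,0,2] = 'year'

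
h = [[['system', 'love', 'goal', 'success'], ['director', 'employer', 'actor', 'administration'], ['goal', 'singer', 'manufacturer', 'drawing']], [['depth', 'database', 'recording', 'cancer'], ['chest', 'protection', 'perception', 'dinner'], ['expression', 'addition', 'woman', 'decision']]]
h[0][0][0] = 'system'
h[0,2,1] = 'singer'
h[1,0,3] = 'cancer'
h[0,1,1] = 'employer'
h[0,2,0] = 'goal'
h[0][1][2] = 'actor'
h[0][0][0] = 'system'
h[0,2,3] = 'drawing'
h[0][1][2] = 'actor'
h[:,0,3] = ['success', 'cancer']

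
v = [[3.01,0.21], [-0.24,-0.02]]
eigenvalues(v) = [2.99, -0.0]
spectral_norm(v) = 3.03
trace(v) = 2.99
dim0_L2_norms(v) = [3.02, 0.21]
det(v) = -0.01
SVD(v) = [[-1.0, 0.08], [0.08, 1.0]] @ diag([3.026910886991788, 0.003237624220163108]) @ [[-1.00,-0.07], [0.07,-1.00]]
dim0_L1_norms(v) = [3.25, 0.23]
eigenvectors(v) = [[1.0,-0.07], [-0.08,1.00]]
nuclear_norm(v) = 3.03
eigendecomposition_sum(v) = [[3.01,  0.21],  [-0.24,  -0.02]] + [[0.00,0.0],  [-0.0,-0.0]]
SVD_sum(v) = [[3.01, 0.21],[-0.24, -0.02]] + [[0.00, -0.0], [0.00, -0.0]]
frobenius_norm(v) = 3.03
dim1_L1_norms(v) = [3.22, 0.26]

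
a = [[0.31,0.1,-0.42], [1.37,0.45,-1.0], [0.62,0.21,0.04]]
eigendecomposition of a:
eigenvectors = [[0.32+0.00j, (0.21+0.13j), (0.21-0.13j)], [(-0.95+0j), 0.85+0.00j, (0.85-0j)], [(0.01+0j), (0.33-0.32j), (0.33+0.32j)]]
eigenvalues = [(-0+0j), (0.4+0.59j), (0.4-0.59j)]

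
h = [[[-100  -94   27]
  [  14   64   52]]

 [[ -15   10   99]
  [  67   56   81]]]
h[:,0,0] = [-100, -15]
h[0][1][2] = 52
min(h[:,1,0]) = 14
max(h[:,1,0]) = 67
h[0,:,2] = [27, 52]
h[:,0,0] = [-100, -15]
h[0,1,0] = 14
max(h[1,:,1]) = 56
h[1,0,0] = -15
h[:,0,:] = [[-100, -94, 27], [-15, 10, 99]]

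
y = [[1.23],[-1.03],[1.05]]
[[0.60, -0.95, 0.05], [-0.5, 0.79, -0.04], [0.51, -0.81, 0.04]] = y@ [[0.49, -0.77, 0.04]]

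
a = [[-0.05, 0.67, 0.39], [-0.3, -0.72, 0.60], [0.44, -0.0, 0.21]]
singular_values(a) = [1.04, 0.71, 0.48]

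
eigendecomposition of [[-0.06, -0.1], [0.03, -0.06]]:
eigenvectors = [[0.88+0.00j, 0.88-0.00j], [0.00-0.48j, 0.00+0.48j]]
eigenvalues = [(-0.06+0.05j), (-0.06-0.05j)]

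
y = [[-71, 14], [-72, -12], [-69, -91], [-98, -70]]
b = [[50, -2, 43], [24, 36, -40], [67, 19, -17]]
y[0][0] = -71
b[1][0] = 24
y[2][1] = -91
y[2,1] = -91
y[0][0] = -71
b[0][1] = -2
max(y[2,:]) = -69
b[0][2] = 43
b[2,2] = -17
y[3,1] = -70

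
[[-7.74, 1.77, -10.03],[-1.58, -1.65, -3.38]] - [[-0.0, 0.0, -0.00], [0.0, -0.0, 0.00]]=[[-7.74, 1.77, -10.03], [-1.58, -1.65, -3.38]]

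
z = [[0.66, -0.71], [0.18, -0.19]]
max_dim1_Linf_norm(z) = 0.71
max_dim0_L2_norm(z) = 0.73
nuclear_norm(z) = 1.01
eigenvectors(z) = [[0.96,0.74], [0.27,0.68]]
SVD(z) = [[-0.97, -0.26],[-0.26, 0.97]] @ diag([1.0040887843290913, 0.0023902268777990883]) @ [[-0.68, 0.73], [0.73, 0.68]]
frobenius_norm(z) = 1.00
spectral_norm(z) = 1.00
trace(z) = 0.47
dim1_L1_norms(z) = [1.37, 0.37]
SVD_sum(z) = [[0.66, -0.71], [0.18, -0.19]] + [[-0.00, -0.0], [0.0, 0.00]]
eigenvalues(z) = [0.46, 0.01]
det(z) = 0.00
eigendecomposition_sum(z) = [[0.66, -0.72],[0.18, -0.2]] + [[-0.00, 0.01], [-0.0, 0.01]]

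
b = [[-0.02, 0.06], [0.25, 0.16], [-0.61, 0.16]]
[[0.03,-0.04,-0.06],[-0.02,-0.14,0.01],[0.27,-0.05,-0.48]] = b @ [[-0.34, -0.11, 0.57],[0.41, -0.71, -0.80]]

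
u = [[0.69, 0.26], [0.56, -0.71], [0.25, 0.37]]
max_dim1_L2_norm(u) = 0.9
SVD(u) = [[-0.48, 0.72], [-0.87, -0.42], [-0.03, 0.56]] @ diag([0.9618528686158739, 0.797269753054394]) @ [[-0.86, 0.50], [0.5, 0.86]]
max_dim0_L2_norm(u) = 0.92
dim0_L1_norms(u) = [1.5, 1.34]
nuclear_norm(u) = 1.76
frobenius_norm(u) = 1.25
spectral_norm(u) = 0.96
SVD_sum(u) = [[0.40, -0.23], [0.73, -0.42], [0.03, -0.02]] + [[0.29,0.49], [-0.17,-0.29], [0.22,0.39]]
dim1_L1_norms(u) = [0.95, 1.27, 0.62]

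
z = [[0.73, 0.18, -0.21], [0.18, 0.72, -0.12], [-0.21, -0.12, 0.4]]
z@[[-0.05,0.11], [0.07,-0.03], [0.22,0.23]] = [[-0.07, 0.03], [0.02, -0.03], [0.09, 0.07]]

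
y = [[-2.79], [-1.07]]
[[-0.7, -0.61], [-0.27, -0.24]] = y @ [[0.25, 0.22]]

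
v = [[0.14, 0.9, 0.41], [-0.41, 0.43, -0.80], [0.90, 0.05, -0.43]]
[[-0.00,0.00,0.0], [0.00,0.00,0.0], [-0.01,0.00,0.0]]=v @ [[-0.01, 0.0, -0.00], [0.0, -0.0, -0.0], [0.00, -0.0, 0.00]]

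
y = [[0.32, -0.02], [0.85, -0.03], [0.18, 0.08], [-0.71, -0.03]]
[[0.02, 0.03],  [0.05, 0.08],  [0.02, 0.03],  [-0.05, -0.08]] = y@ [[0.06, 0.1],[0.10, 0.16]]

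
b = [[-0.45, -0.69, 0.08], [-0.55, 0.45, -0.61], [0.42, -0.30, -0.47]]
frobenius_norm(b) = 1.43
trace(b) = -0.47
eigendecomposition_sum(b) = [[0.18+0.00j, -0.34+0.00j, 0.16+0.00j], [(-0.35-0j), (0.66-0j), (-0.3-0j)], [(0.13+0j), (-0.24+0j), 0.11+0.00j]] + [[(-0.31+0.01j), (-0.18-0.11j), -0.04-0.32j], [-0.10+0.14j, -0.11+0.04j, -0.15-0.09j], [0.15+0.30j, (-0.03+0.22j), (-0.29+0.18j)]] + [[-0.31-0.01j, (-0.18+0.11j), -0.04+0.32j], [(-0.1-0.14j), (-0.11-0.04j), -0.15+0.09j], [(0.15-0.3j), -0.03-0.22j, -0.29-0.18j]]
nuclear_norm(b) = 2.45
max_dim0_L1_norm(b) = 1.44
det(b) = 0.53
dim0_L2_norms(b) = [0.83, 0.88, 0.77]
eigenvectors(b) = [[0.43+0.00j, (0.27-0.59j), 0.27+0.59j], [-0.85+0.00j, (-0.17-0.31j), -0.17+0.31j], [(0.31+0j), (-0.68+0j), -0.68-0.00j]]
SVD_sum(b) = [[0.15,-0.28,0.2], [-0.35,0.66,-0.47], [0.05,-0.10,0.07]] + [[-0.64, -0.34, -0.01], [-0.24, -0.13, -0.00], [0.20, 0.11, 0.0]] + [[0.04, -0.06, -0.12], [0.04, -0.08, -0.14], [0.17, -0.30, -0.55]]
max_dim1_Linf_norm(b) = 0.69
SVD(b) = [[0.39, 0.90, 0.20], [-0.91, 0.34, 0.24], [0.14, -0.28, 0.95]] @ diag([0.9683387554487063, 0.8052375271264053, 0.6806706836667803]) @ [[0.4, -0.75, 0.54],  [-0.88, -0.47, -0.01],  [0.26, -0.47, -0.84]]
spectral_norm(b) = 0.97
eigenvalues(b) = [(0.95+0j), (-0.71+0.23j), (-0.71-0.23j)]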